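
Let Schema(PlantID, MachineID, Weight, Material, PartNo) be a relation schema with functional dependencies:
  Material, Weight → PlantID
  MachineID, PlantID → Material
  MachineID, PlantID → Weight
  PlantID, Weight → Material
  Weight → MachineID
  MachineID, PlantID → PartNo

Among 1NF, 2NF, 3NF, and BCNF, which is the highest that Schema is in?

3NF

Candidate keys: {MachineID, PlantID}, {Material, Weight}, {PlantID, Weight}. Prime attributes: {MachineID, Material, PlantID, Weight}.
For Weight → MachineID we have {Weight}⁺ = {MachineID, Weight}; {Weight} is not a superkey, so BCNF fails.
Since {MachineID} ⊆ prime attributes and every other non-superkey FD also has a prime right side, the schema is in 3NF.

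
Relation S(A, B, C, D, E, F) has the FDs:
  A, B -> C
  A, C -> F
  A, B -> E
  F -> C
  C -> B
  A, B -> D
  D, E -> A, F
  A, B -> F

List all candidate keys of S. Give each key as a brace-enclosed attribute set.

{A, B}, {A, C}, {A, F}, {D, E}

{A, B} is a candidate key since {A, B}⁺ = {A, B, C, D, E, F} covers every attribute.
{A, C} is a candidate key since {A, C}⁺ = {A, B, C, D, E, F} covers every attribute.
{A, F} is a candidate key since {A, F}⁺ = {A, B, C, D, E, F} covers every attribute.
{D, E} is a candidate key since {D, E}⁺ = {A, B, C, D, E, F} covers every attribute.
These are minimal and exhaustive — every other superkey contains one of them.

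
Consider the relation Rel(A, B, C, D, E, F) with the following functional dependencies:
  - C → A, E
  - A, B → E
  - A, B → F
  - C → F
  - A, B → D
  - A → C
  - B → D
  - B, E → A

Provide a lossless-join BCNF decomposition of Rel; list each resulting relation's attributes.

{A, C, E, F}; {B, C}; {B, D}

Candidate keys of the original relation: {A, B}, {B, C}, {B, E}.
In {A, B, C, D, E, F}, {C} is not a superkey ({C}⁺ restricted to this set is {A, C, E, F}), so split on C → A, E, F into {A, C, E, F} and {B, C, D}.
{A, C, E, F}: every determinant is a superkey — BCNF.
In {B, C, D}, {B} is not a superkey ({B}⁺ restricted to this set is {B, D}), so split on B → D into {B, D} and {B, C}.
{B, D}: every determinant is a superkey — BCNF.
{B, C}: every determinant is a superkey — BCNF.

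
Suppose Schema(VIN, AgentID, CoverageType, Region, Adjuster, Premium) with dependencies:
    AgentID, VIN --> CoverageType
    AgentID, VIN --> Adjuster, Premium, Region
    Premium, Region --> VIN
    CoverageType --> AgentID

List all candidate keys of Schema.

{AgentID, VIN}⁺ = {Adjuster, AgentID, CoverageType, Premium, Region, VIN}, which is every attribute, so {AgentID, VIN} is a candidate key.
{CoverageType, VIN}⁺ = {Adjuster, AgentID, CoverageType, Premium, Region, VIN}, which is every attribute, so {CoverageType, VIN} is a candidate key.
{AgentID, Premium, Region}⁺ = {Adjuster, AgentID, CoverageType, Premium, Region, VIN}, which is every attribute, so {AgentID, Premium, Region} is a candidate key.
{CoverageType, Premium, Region}⁺ = {Adjuster, AgentID, CoverageType, Premium, Region, VIN}, which is every attribute, so {CoverageType, Premium, Region} is a candidate key.
Any other superkey properly contains one of these, so there are no further candidate keys.

{AgentID, Premium, Region}, {AgentID, VIN}, {CoverageType, Premium, Region}, {CoverageType, VIN}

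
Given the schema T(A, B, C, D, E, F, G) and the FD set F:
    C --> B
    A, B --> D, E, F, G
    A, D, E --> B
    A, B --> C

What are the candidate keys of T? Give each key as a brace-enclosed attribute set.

{A} never appears on the right of any FD, so every key must include it.
{A, B}⁺ = {A, B, C, D, E, F, G}, which is every attribute, so {A, B} is a candidate key.
{A, C}⁺ = {A, B, C, D, E, F, G}, which is every attribute, so {A, C} is a candidate key.
{A, D, E}⁺ = {A, B, C, D, E, F, G}, which is every attribute, so {A, D, E} is a candidate key.
Any other superkey properly contains one of these, so there are no further candidate keys.

{A, B}, {A, C}, {A, D, E}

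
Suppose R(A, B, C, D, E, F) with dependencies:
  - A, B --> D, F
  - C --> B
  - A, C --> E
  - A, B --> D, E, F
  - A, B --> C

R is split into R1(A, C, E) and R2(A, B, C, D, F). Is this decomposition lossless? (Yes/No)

Common attributes: {A, C}; their closure is {A, B, C, D, E, F}.
Since R1 ⊆ {A, B, C, D, E, F}, the intersection is a superkey of R1; the decomposition is lossless.

Yes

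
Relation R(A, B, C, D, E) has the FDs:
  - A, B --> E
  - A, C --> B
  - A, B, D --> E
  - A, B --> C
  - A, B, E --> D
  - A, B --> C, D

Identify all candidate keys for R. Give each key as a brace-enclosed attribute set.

{A, B}, {A, C}

{A} never appears on the right of any FD, so every key must include it.
{A, B}⁺ = {A, B, C, D, E} — all of the relation — so {A, B} is a candidate key.
{A, C}⁺ = {A, B, C, D, E} — all of the relation — so {A, C} is a candidate key.
Any other superkey properly contains one of these, so there are no further candidate keys.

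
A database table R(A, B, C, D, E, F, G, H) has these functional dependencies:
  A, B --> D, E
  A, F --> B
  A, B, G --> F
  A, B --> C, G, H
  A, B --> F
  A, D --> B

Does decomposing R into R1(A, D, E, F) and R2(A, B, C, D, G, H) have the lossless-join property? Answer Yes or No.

R1 ∩ R2 = {A, D}; its closure under F is {A, B, C, D, E, F, G, H}.
This includes all of R1, so the common attributes are a superkey of R1 — the join is lossless.

Yes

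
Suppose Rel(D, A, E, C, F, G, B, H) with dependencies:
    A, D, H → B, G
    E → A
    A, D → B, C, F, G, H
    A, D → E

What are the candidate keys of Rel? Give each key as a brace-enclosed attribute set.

{A, D}, {D, E}

No FD produces {D}, so it must be in every candidate key.
{A, D}⁺ = {A, B, C, D, E, F, G, H}, which is every attribute, so {A, D} is a candidate key.
{D, E}⁺ = {A, B, C, D, E, F, G, H}, which is every attribute, so {D, E} is a candidate key.
No proper subset of any of these is a key, and no other minimal superkey exists.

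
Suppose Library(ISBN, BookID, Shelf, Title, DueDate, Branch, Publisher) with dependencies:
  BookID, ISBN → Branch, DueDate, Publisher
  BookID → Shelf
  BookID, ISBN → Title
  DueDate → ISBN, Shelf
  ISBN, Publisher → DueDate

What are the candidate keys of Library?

{BookID, DueDate}, {BookID, ISBN}

Attributes never on any right-hand side: {BookID} — every candidate key must contain it.
Closure of {BookID, DueDate} is {BookID, Branch, DueDate, ISBN, Publisher, Shelf, Title}, the whole schema; {BookID, DueDate} is a candidate key.
Closure of {BookID, ISBN} is {BookID, Branch, DueDate, ISBN, Publisher, Shelf, Title}, the whole schema; {BookID, ISBN} is a candidate key.
Any other superkey properly contains one of these, so there are no further candidate keys.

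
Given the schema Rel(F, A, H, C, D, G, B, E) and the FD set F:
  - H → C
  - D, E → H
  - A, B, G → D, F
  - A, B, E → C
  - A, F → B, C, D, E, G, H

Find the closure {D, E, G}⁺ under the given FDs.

{C, D, E, G, H}

Start with {D, E, G}.
D, E → H applies; add {H} → now {D, E, G, H}.
H → C applies; add {C} → now {C, D, E, G, H}.
No further FD applies.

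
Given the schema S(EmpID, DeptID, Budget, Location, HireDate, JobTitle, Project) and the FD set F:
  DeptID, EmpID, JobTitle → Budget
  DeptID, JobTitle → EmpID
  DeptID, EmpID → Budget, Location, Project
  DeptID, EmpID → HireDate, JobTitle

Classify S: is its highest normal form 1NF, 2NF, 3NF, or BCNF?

Candidate keys: {DeptID, EmpID}, {DeptID, JobTitle}. Prime attributes: {DeptID, EmpID, JobTitle}.
The left-hand side of every FD is a superkey, so BCNF is satisfied.

BCNF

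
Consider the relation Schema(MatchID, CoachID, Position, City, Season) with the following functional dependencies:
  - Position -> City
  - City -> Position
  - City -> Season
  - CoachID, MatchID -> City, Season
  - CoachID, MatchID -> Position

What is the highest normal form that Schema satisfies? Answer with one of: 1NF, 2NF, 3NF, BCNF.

Candidate key: {CoachID, MatchID}. Prime attributes: {CoachID, MatchID}.
Position -> City: {Position}⁺ = {City, Position, Season}, which is not all of the attributes, so the left side is not a superkey — BCNF is violated.
Position -> City determines the non-prime attribute {City} from a non-superkey — 3NF is violated.
No proper subset of a key has a non-prime attribute in its closure, so there is no partial dependency; 2NF holds.

2NF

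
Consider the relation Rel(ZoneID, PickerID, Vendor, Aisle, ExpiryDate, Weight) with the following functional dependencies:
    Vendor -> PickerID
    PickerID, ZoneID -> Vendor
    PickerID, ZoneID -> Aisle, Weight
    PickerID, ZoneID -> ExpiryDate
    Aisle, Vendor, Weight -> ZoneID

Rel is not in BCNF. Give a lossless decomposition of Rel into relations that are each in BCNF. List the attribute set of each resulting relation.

{Aisle, ExpiryDate, Vendor, Weight, ZoneID}; {PickerID, Vendor}

Candidate keys of the original relation: {Aisle, Vendor, Weight}, {PickerID, ZoneID}, {Vendor, ZoneID}.
Within {Aisle, ExpiryDate, PickerID, Vendor, Weight, ZoneID}: {Vendor}⁺ ∩ {Aisle, ExpiryDate, PickerID, Vendor, Weight, ZoneID} = {PickerID, Vendor}, not the whole set, so Vendor -> PickerID violates BCNF; decompose into {PickerID, Vendor} and {Aisle, ExpiryDate, Vendor, Weight, ZoneID}.
{PickerID, Vendor}: every determinant is a superkey — BCNF.
{Aisle, ExpiryDate, Vendor, Weight, ZoneID}: every determinant is a superkey — BCNF.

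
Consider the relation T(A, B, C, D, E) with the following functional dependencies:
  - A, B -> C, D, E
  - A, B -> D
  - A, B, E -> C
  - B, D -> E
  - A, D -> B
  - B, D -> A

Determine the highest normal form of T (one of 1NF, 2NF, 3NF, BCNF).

Candidate keys: {A, B}, {A, D}, {B, D}. Prime attributes: {A, B, D}.
Every FD has a superkey on the left, so the relation is in BCNF.

BCNF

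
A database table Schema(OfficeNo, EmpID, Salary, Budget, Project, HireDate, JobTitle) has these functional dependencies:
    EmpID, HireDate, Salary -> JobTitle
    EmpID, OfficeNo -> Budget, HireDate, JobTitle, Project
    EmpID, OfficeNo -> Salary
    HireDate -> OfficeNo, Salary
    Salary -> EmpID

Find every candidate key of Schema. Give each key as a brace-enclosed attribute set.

{EmpID, OfficeNo}, {HireDate}, {OfficeNo, Salary}

{HireDate} is a candidate key since {HireDate}⁺ = {Budget, EmpID, HireDate, JobTitle, OfficeNo, Project, Salary} covers every attribute.
{EmpID, OfficeNo} is a candidate key since {EmpID, OfficeNo}⁺ = {Budget, EmpID, HireDate, JobTitle, OfficeNo, Project, Salary} covers every attribute.
{OfficeNo, Salary} is a candidate key since {OfficeNo, Salary}⁺ = {Budget, EmpID, HireDate, JobTitle, OfficeNo, Project, Salary} covers every attribute.
These are minimal and exhaustive — every other superkey contains one of them.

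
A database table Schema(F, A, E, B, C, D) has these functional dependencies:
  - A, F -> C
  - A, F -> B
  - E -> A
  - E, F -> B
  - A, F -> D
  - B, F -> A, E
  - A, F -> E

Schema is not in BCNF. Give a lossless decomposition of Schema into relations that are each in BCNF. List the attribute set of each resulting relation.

Candidate keys of the original relation: {A, F}, {B, F}, {E, F}.
Within {A, B, C, D, E, F}: {E}⁺ ∩ {A, B, C, D, E, F} = {A, E}, not the whole set, so E -> A violates BCNF; decompose into {A, E} and {B, C, D, E, F}.
{A, E} has no BCNF violation.
{B, C, D, E, F} has no BCNF violation.

{A, E}; {B, C, D, E, F}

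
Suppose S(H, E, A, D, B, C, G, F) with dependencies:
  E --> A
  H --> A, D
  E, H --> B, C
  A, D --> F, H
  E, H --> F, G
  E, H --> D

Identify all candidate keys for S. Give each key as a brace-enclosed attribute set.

{D, E}, {E, H}

No FD produces {E}, so it must be in every candidate key.
{D, E} is a candidate key since {D, E}⁺ = {A, B, C, D, E, F, G, H} covers every attribute.
{E, H} is a candidate key since {E, H}⁺ = {A, B, C, D, E, F, G, H} covers every attribute.
These are minimal and exhaustive — every other superkey contains one of them.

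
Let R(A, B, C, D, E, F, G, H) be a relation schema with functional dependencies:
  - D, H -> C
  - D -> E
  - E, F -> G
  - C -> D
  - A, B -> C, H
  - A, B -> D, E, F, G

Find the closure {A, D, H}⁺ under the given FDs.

Start with {A, D, H}.
D, H -> C applies; add {C} → now {A, C, D, H}.
D -> E applies; add {E} → now {A, C, D, E, H}.
No further FD applies.

{A, C, D, E, H}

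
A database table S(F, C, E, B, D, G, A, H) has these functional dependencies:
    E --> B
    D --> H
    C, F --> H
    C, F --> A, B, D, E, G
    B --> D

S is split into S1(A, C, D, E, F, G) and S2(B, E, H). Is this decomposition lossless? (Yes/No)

Yes

S1 ∩ S2 = {E}; its closure under F is {B, D, E, H}.
S2 is contained in that closure, so S1 ∩ S2 --> S2 holds and the join is lossless.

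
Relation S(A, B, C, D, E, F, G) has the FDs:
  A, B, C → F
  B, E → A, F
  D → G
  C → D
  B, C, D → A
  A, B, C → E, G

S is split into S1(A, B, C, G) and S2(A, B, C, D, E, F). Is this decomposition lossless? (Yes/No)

Common attributes: {A, B, C}; their closure is {A, B, C, D, E, F, G}.
Since S1 ⊆ {A, B, C, D, E, F, G}, the intersection is a superkey of S1; the decomposition is lossless.

Yes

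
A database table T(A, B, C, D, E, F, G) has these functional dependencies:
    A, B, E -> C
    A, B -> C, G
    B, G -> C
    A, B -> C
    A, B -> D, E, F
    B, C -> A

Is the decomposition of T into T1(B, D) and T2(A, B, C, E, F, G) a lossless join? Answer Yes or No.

No

T1 ∩ T2 = {B}; its closure under F is {B}.
T1 ⊄ {B} and T2 ⊄ {B}, so the split is lossy.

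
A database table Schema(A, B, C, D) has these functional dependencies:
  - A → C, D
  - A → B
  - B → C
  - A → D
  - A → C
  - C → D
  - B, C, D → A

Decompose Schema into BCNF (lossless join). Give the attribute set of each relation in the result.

Candidate keys of the original relation: {A}, {B}.
Within {A, B, C, D}: {C}⁺ ∩ {A, B, C, D} = {C, D}, not the whole set, so C → D violates BCNF; decompose into {C, D} and {A, B, C}.
{C, D}: every determinant is a superkey — BCNF.
{A, B, C}: every determinant is a superkey — BCNF.

{A, B, C}; {C, D}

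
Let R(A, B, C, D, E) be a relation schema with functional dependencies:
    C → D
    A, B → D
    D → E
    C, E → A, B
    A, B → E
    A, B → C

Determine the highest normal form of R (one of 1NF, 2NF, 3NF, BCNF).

2NF

Candidate keys: {A, B}, {C}. Prime attributes: {A, B, C}.
D → E breaks BCNF: {D}⁺ = {D, E}, so {D} is not a superkey.
D → E determines the non-prime attribute {E} from a non-superkey — 3NF is violated.
Checking every proper subset of each key, none determines a non-prime attribute — 2NF is satisfied.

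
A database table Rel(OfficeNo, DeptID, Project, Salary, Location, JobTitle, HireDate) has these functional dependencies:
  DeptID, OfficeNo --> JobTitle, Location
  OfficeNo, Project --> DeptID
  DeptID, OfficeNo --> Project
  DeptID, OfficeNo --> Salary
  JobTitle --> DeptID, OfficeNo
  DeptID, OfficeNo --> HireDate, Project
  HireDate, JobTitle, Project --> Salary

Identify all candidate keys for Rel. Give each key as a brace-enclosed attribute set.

{DeptID, OfficeNo}, {JobTitle}, {OfficeNo, Project}

{JobTitle} is a candidate key since {JobTitle}⁺ = {DeptID, HireDate, JobTitle, Location, OfficeNo, Project, Salary} covers every attribute.
{DeptID, OfficeNo} is a candidate key since {DeptID, OfficeNo}⁺ = {DeptID, HireDate, JobTitle, Location, OfficeNo, Project, Salary} covers every attribute.
{OfficeNo, Project} is a candidate key since {OfficeNo, Project}⁺ = {DeptID, HireDate, JobTitle, Location, OfficeNo, Project, Salary} covers every attribute.
Any other superkey properly contains one of these, so there are no further candidate keys.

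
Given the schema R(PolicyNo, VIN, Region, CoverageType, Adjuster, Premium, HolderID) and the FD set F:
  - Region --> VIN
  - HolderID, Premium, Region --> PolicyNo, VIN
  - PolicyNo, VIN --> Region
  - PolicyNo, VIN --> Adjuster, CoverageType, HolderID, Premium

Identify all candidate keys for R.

{PolicyNo, Region}⁺ = {Adjuster, CoverageType, HolderID, PolicyNo, Premium, Region, VIN}, which is every attribute, so {PolicyNo, Region} is a candidate key.
{PolicyNo, VIN}⁺ = {Adjuster, CoverageType, HolderID, PolicyNo, Premium, Region, VIN}, which is every attribute, so {PolicyNo, VIN} is a candidate key.
{HolderID, Premium, Region}⁺ = {Adjuster, CoverageType, HolderID, PolicyNo, Premium, Region, VIN}, which is every attribute, so {HolderID, Premium, Region} is a candidate key.
These are minimal and exhaustive — every other superkey contains one of them.

{HolderID, Premium, Region}, {PolicyNo, Region}, {PolicyNo, VIN}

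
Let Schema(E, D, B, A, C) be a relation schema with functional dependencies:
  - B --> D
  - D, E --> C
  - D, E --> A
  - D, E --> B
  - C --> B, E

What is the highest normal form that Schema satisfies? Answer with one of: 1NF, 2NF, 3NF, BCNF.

3NF

Candidate keys: {B, E}, {C}, {D, E}. Prime attributes: {B, C, D, E}.
B --> D: {B}⁺ = {B, D}, which is not all of the attributes, so the left side is not a superkey — BCNF is violated.
Its right-hand attributes {D} are all prime, as are those of every other non-superkey FD — the relation is in 3NF.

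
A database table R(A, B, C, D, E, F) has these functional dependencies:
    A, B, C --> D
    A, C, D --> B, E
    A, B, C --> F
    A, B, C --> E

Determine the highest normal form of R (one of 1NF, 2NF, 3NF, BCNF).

Candidate keys: {A, B, C}, {A, C, D}. Prime attributes: {A, B, C, D}.
Each dependency's left side is a superkey — BCNF holds.

BCNF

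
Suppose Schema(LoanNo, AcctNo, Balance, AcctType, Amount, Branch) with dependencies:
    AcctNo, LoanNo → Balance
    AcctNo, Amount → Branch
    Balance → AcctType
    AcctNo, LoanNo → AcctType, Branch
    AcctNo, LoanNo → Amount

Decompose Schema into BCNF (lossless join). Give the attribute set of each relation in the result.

{AcctNo, Amount, Balance, LoanNo}; {AcctNo, Amount, Branch}; {AcctType, Balance}

Candidate key of the original relation: {AcctNo, LoanNo}.
{AcctNo, AcctType, Amount, Balance, Branch, LoanNo}: {AcctNo, Amount} determines {AcctNo, Amount, Branch} here but is not a superkey — split on AcctNo, Amount → Branch, giving {AcctNo, Amount, Branch} and {AcctNo, AcctType, Amount, Balance, LoanNo}.
{AcctNo, Amount, Branch} is in BCNF.
{AcctNo, AcctType, Amount, Balance, LoanNo}: {Balance} determines {AcctType, Balance} here but is not a superkey — split on Balance → AcctType, giving {AcctType, Balance} and {AcctNo, Amount, Balance, LoanNo}.
{AcctType, Balance} is in BCNF.
{AcctNo, Amount, Balance, LoanNo} is in BCNF.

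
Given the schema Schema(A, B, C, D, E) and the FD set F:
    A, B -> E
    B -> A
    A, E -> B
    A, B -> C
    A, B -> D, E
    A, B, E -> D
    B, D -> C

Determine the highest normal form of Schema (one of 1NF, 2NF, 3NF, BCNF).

Candidate keys: {A, E}, {B}. Prime attributes: {A, B, E}.
Each dependency's left side is a superkey — BCNF holds.

BCNF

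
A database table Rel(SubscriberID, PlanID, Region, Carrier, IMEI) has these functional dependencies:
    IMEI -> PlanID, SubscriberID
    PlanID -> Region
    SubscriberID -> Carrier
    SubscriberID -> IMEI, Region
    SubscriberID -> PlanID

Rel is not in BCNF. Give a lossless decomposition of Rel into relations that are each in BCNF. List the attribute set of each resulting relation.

{Carrier, IMEI, PlanID, SubscriberID}; {PlanID, Region}

Candidate keys of the original relation: {IMEI}, {SubscriberID}.
{Carrier, IMEI, PlanID, Region, SubscriberID}: {PlanID} determines {PlanID, Region} here but is not a superkey — split on PlanID -> Region, giving {PlanID, Region} and {Carrier, IMEI, PlanID, SubscriberID}.
{PlanID, Region}: every determinant is a superkey — BCNF.
{Carrier, IMEI, PlanID, SubscriberID}: every determinant is a superkey — BCNF.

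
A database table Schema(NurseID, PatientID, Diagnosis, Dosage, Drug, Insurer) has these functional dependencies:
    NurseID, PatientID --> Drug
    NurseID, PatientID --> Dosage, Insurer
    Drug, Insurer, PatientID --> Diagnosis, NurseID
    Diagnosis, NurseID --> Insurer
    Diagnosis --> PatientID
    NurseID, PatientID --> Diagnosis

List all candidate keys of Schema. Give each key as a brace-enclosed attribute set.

{Diagnosis, Drug, Insurer}, {Diagnosis, NurseID}, {Drug, Insurer, PatientID}, {NurseID, PatientID}

{Diagnosis, NurseID} is a candidate key since {Diagnosis, NurseID}⁺ = {Diagnosis, Dosage, Drug, Insurer, NurseID, PatientID} covers every attribute.
{NurseID, PatientID} is a candidate key since {NurseID, PatientID}⁺ = {Diagnosis, Dosage, Drug, Insurer, NurseID, PatientID} covers every attribute.
{Diagnosis, Drug, Insurer} is a candidate key since {Diagnosis, Drug, Insurer}⁺ = {Diagnosis, Dosage, Drug, Insurer, NurseID, PatientID} covers every attribute.
{Drug, Insurer, PatientID} is a candidate key since {Drug, Insurer, PatientID}⁺ = {Diagnosis, Dosage, Drug, Insurer, NurseID, PatientID} covers every attribute.
These are minimal and exhaustive — every other superkey contains one of them.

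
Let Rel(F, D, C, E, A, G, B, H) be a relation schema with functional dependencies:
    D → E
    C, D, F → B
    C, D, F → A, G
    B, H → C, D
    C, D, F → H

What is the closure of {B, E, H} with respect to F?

{B, C, D, E, H}

Start with {B, E, H}.
B, H → C, D applies; add {C, D} → now {B, C, D, E, H}.
No further FD applies.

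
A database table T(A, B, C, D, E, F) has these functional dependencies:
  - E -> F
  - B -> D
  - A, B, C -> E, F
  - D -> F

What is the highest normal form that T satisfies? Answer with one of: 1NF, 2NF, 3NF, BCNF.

Candidate key: {A, B, C}. Prime attributes: {A, B, C}.
E -> F: {E}⁺ = {E, F}, which is not all of the attributes, so the left side is not a superkey — BCNF is violated.
Because {F} is non-prime and the left side of E -> F is not a superkey, the relation is not in 3NF.
Since {B} ⊂ {A, B, C} and {B}⁺ ⊇ {D, F} with {D, F} non-prime, there is a partial dependency; 2NF fails.

1NF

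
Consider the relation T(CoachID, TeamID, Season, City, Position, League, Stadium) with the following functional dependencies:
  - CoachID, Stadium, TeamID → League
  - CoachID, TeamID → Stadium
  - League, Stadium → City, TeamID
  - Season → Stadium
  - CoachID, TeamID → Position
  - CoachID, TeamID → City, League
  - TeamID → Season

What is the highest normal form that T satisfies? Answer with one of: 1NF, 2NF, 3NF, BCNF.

Candidate keys: {CoachID, League, Season}, {CoachID, League, Stadium}, {CoachID, TeamID}. Prime attributes: {CoachID, League, Season, Stadium, TeamID}.
League, Stadium → City, TeamID: {League, Stadium}⁺ = {City, League, Season, Stadium, TeamID}, which is not all of the attributes, so the left side is not a superkey — BCNF is violated.
League, Stadium → City, TeamID determines the non-prime attribute {City} from a non-superkey — 3NF is violated.
{League, Season} is a proper subset of the key {CoachID, League, Season}, and {League, Season}⁺ contains the non-prime attribute {City} — a partial dependency, so 2NF is violated.

1NF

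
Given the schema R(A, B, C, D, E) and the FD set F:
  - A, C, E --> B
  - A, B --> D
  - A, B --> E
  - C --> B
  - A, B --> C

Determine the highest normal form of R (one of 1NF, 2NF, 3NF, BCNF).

Candidate keys: {A, B}, {A, C}. Prime attributes: {A, B, C}.
For C --> B we have {C}⁺ = {B, C}; {C} is not a superkey, so BCNF fails.
Its right-hand attributes {B} are all prime, as are those of every other non-superkey FD — the relation is in 3NF.

3NF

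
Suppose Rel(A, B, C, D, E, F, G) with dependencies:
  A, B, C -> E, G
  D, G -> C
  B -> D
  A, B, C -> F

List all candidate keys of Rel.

No FD produces {A, B}, so they must be in every candidate key.
Closure of {A, B, C} is {A, B, C, D, E, F, G}, the whole schema; {A, B, C} is a candidate key.
Closure of {A, B, G} is {A, B, C, D, E, F, G}, the whole schema; {A, B, G} is a candidate key.
Any other superkey properly contains one of these, so there are no further candidate keys.

{A, B, C}, {A, B, G}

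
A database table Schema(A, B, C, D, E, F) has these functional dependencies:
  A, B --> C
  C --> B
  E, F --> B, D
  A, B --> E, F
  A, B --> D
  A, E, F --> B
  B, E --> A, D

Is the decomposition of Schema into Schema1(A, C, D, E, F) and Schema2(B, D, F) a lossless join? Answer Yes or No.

Schema1 ∩ Schema2 = {D, F}; its closure under F is {D, F}.
The closure covers neither Schema1 nor Schema2 entirely; the join is not lossless.

No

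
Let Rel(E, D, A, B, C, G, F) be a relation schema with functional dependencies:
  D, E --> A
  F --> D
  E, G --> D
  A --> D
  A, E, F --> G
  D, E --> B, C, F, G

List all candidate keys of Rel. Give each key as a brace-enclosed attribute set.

{E} never appears on the right of any FD, so every key must include it.
{A, E}⁺ = {A, B, C, D, E, F, G}, which is every attribute, so {A, E} is a candidate key.
{D, E}⁺ = {A, B, C, D, E, F, G}, which is every attribute, so {D, E} is a candidate key.
{E, F}⁺ = {A, B, C, D, E, F, G}, which is every attribute, so {E, F} is a candidate key.
{E, G}⁺ = {A, B, C, D, E, F, G}, which is every attribute, so {E, G} is a candidate key.
No proper subset of any of these is a key, and no other minimal superkey exists.

{A, E}, {D, E}, {E, F}, {E, G}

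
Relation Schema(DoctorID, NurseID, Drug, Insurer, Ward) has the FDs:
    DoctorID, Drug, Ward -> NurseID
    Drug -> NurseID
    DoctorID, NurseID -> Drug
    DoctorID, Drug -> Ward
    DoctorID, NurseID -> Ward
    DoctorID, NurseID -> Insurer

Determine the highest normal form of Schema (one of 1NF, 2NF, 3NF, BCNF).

Candidate keys: {DoctorID, Drug}, {DoctorID, NurseID}. Prime attributes: {DoctorID, Drug, NurseID}.
Drug -> NurseID breaks BCNF: {Drug}⁺ = {Drug, NurseID}, so {Drug} is not a superkey.
Since {NurseID} ⊆ prime attributes and every other non-superkey FD also has a prime right side, the schema is in 3NF.

3NF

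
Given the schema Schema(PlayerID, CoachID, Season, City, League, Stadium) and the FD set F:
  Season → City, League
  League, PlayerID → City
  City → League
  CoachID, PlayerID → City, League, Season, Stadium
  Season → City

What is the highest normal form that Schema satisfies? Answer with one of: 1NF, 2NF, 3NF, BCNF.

2NF

Candidate key: {CoachID, PlayerID}. Prime attributes: {CoachID, PlayerID}.
Season → City, League: {Season}⁺ = {City, League, Season}, which is not all of the attributes, so the left side is not a superkey — BCNF is violated.
Season → City, League has non-prime {City, League} on the right and a non-superkey on the left, so 3NF fails.
No proper subset of a key has a non-prime attribute in its closure, so there is no partial dependency; 2NF holds.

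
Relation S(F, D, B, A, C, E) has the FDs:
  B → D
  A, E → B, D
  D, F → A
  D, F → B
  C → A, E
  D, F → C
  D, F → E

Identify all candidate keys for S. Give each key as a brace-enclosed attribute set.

{F} never appears on the right of any FD, so every key must include it.
{B, F}⁺ = {A, B, C, D, E, F}, which is every attribute, so {B, F} is a candidate key.
{C, F}⁺ = {A, B, C, D, E, F}, which is every attribute, so {C, F} is a candidate key.
{D, F}⁺ = {A, B, C, D, E, F}, which is every attribute, so {D, F} is a candidate key.
{A, E, F}⁺ = {A, B, C, D, E, F}, which is every attribute, so {A, E, F} is a candidate key.
These are minimal and exhaustive — every other superkey contains one of them.

{A, E, F}, {B, F}, {C, F}, {D, F}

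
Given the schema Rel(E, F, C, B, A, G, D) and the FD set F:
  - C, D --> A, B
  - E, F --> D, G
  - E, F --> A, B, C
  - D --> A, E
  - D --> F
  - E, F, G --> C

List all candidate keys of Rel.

{D}, {E, F}

{D}⁺ = {A, B, C, D, E, F, G} — all of the relation — so {D} is a candidate key.
{E, F}⁺ = {A, B, C, D, E, F, G} — all of the relation — so {E, F} is a candidate key.
Any other superkey properly contains one of these, so there are no further candidate keys.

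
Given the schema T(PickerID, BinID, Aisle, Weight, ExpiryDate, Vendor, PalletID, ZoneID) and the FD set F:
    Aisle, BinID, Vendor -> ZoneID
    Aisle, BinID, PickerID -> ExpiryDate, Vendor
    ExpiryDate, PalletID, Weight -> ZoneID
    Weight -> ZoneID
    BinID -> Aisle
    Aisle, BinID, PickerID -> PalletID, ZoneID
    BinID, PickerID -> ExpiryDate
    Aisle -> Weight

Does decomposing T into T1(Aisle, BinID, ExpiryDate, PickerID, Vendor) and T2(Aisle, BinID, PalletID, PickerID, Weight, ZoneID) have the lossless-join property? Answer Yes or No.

Yes

T1 ∩ T2 = {Aisle, BinID, PickerID}; its closure under F is {Aisle, BinID, ExpiryDate, PalletID, PickerID, Vendor, Weight, ZoneID}.
This includes all of T1, so the common attributes are a superkey of T1 — the join is lossless.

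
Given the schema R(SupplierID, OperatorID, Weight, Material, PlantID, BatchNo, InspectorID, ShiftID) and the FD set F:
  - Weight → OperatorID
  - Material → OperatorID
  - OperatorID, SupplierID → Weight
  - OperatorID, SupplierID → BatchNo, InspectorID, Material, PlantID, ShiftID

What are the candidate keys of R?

{Material, SupplierID}, {OperatorID, SupplierID}, {SupplierID, Weight}

No FD produces {SupplierID}, so it must be in every candidate key.
{Material, SupplierID} is a candidate key since {Material, SupplierID}⁺ = {BatchNo, InspectorID, Material, OperatorID, PlantID, ShiftID, SupplierID, Weight} covers every attribute.
{OperatorID, SupplierID} is a candidate key since {OperatorID, SupplierID}⁺ = {BatchNo, InspectorID, Material, OperatorID, PlantID, ShiftID, SupplierID, Weight} covers every attribute.
{SupplierID, Weight} is a candidate key since {SupplierID, Weight}⁺ = {BatchNo, InspectorID, Material, OperatorID, PlantID, ShiftID, SupplierID, Weight} covers every attribute.
These are minimal and exhaustive — every other superkey contains one of them.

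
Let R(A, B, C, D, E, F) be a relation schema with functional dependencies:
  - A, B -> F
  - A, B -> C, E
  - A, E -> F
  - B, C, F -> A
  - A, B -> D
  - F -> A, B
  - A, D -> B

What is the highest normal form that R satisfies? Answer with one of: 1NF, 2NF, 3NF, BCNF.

Candidate keys: {A, B}, {A, D}, {A, E}, {F}. Prime attributes: {A, B, D, E, F}.
The left-hand side of every FD is a superkey, so BCNF is satisfied.

BCNF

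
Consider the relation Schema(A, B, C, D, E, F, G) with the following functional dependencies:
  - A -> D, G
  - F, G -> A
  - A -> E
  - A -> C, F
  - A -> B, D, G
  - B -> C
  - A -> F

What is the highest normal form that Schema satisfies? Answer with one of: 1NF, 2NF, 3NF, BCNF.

Candidate keys: {A}, {F, G}. Prime attributes: {A, F, G}.
For B -> C we have {B}⁺ = {B, C}; {B} is not a superkey, so BCNF fails.
Because {C} is non-prime and the left side of B -> C is not a superkey, the relation is not in 3NF.
No proper subset of a key has a non-prime attribute in its closure, so there is no partial dependency; 2NF holds.

2NF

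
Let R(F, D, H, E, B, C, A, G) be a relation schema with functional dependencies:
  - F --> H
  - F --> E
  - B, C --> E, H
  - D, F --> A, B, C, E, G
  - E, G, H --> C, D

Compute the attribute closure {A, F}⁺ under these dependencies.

Start with {A, F}.
F --> H applies; add {H} → now {A, F, H}.
F --> E applies; add {E} → now {A, E, F, H}.
No further FD applies.

{A, E, F, H}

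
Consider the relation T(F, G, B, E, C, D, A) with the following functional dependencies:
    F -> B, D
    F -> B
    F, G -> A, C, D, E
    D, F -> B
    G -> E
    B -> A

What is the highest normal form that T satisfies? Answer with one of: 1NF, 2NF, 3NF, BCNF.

1NF

Candidate key: {F, G}. Prime attributes: {F, G}.
F -> B, D breaks BCNF: {F}⁺ = {A, B, D, F}, so {F} is not a superkey.
Because {B, D} are non-prime and the left side of F -> B, D is not a superkey, the relation is not in 3NF.
Since {F} ⊂ {F, G} and {F}⁺ ⊇ {A, B, D} with {A, B, D} non-prime, there is a partial dependency; 2NF fails.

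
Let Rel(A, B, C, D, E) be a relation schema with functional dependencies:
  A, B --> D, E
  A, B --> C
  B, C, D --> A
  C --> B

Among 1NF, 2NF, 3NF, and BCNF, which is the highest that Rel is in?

3NF

Candidate keys: {A, B}, {A, C}, {C, D}. Prime attributes: {A, B, C, D}.
C --> B: {C}⁺ = {B, C}, which is not all of the attributes, so the left side is not a superkey — BCNF is violated.
Its right-hand attributes {B} are all prime, as are those of every other non-superkey FD — the relation is in 3NF.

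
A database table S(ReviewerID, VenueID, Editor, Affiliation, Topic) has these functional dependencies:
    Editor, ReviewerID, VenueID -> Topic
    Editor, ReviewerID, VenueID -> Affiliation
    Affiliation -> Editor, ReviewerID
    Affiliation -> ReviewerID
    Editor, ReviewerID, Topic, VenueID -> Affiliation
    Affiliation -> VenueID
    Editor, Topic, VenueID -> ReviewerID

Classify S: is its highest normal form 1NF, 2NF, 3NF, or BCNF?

BCNF

Candidate keys: {Affiliation}, {Editor, ReviewerID, VenueID}, {Editor, Topic, VenueID}. Prime attributes: {Affiliation, Editor, ReviewerID, Topic, VenueID}.
The left-hand side of every FD is a superkey, so BCNF is satisfied.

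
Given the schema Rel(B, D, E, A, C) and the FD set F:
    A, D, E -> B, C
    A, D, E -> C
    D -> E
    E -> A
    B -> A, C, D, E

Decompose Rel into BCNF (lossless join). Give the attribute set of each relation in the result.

Candidate keys of the original relation: {B}, {D}.
Within {A, B, C, D, E}: {E}⁺ ∩ {A, B, C, D, E} = {A, E}, not the whole set, so E -> A violates BCNF; decompose into {A, E} and {B, C, D, E}.
{A, E} is in BCNF.
{B, C, D, E} is in BCNF.

{A, E}; {B, C, D, E}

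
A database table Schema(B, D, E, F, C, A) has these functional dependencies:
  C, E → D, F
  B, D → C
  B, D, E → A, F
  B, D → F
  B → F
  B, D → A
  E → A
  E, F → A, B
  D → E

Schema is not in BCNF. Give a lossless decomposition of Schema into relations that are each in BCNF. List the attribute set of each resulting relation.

Candidate keys of the original relation: {B, D}, {C, D}, {C, E}, {D, F}.
Within {A, B, C, D, E, F}: {B}⁺ ∩ {A, B, C, D, E, F} = {B, F}, not the whole set, so B → F violates BCNF; decompose into {B, F} and {A, B, C, D, E}.
{B, F}: every determinant is a superkey — BCNF.
Within {A, B, C, D, E}: {E}⁺ ∩ {A, B, C, D, E} = {A, E}, not the whole set, so E → A violates BCNF; decompose into {A, E} and {B, C, D, E}.
{A, E}: every determinant is a superkey — BCNF.
Within {B, C, D, E}: {D}⁺ ∩ {B, C, D, E} = {D, E}, not the whole set, so D → E violates BCNF; decompose into {D, E} and {B, C, D}.
{D, E}: every determinant is a superkey — BCNF.
{B, C, D}: every determinant is a superkey — BCNF.

{A, E}; {B, C, D}; {B, F}; {D, E}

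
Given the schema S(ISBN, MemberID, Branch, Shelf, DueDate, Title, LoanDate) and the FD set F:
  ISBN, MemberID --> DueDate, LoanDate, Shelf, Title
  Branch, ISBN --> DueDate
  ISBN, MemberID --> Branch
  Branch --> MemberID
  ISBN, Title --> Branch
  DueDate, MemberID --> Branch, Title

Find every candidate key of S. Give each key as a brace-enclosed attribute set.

{Branch, ISBN}, {ISBN, MemberID}, {ISBN, Title}

No FD produces {ISBN}, so it must be in every candidate key.
{Branch, ISBN}⁺ = {Branch, DueDate, ISBN, LoanDate, MemberID, Shelf, Title}, which is every attribute, so {Branch, ISBN} is a candidate key.
{ISBN, MemberID}⁺ = {Branch, DueDate, ISBN, LoanDate, MemberID, Shelf, Title}, which is every attribute, so {ISBN, MemberID} is a candidate key.
{ISBN, Title}⁺ = {Branch, DueDate, ISBN, LoanDate, MemberID, Shelf, Title}, which is every attribute, so {ISBN, Title} is a candidate key.
Any other superkey properly contains one of these, so there are no further candidate keys.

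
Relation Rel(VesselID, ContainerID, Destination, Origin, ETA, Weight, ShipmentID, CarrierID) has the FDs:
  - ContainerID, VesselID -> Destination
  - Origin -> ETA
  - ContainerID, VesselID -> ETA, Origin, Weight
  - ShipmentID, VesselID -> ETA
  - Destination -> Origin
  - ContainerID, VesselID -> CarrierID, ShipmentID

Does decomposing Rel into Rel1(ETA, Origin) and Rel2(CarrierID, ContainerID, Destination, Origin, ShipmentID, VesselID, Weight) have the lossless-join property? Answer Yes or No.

The shared attributes are {Origin} and {Origin}⁺ = {ETA, Origin}.
Rel1 is contained in that closure, so Rel1 ∩ Rel2 -> Rel1 holds and the join is lossless.

Yes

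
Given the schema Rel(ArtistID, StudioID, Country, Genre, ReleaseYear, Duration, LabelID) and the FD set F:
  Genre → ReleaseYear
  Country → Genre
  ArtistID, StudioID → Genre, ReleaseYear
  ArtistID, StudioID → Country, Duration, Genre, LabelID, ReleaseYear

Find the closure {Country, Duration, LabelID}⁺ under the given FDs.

Start with {Country, Duration, LabelID}.
Country → Genre applies; add {Genre} → now {Country, Duration, Genre, LabelID}.
Genre → ReleaseYear applies; add {ReleaseYear} → now {Country, Duration, Genre, LabelID, ReleaseYear}.
No further FD applies.

{Country, Duration, Genre, LabelID, ReleaseYear}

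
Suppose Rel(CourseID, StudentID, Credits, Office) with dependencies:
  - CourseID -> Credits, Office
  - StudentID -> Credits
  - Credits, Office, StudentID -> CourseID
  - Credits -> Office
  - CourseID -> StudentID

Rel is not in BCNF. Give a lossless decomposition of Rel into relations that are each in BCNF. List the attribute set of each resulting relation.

Candidate keys of the original relation: {CourseID}, {StudentID}.
Within {CourseID, Credits, Office, StudentID}: {Credits}⁺ ∩ {CourseID, Credits, Office, StudentID} = {Credits, Office}, not the whole set, so Credits -> Office violates BCNF; decompose into {Credits, Office} and {CourseID, Credits, StudentID}.
{Credits, Office}: every determinant is a superkey — BCNF.
{CourseID, Credits, StudentID}: every determinant is a superkey — BCNF.

{CourseID, Credits, StudentID}; {Credits, Office}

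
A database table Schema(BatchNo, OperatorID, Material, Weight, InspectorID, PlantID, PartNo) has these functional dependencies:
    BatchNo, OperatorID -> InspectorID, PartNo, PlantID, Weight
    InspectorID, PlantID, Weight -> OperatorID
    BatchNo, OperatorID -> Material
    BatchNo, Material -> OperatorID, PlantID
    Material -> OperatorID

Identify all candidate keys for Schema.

{BatchNo, InspectorID, PlantID, Weight}, {BatchNo, Material}, {BatchNo, OperatorID}

{BatchNo} never appears on the right of any FD, so every key must include it.
{BatchNo, Material} is a candidate key since {BatchNo, Material}⁺ = {BatchNo, InspectorID, Material, OperatorID, PartNo, PlantID, Weight} covers every attribute.
{BatchNo, OperatorID} is a candidate key since {BatchNo, OperatorID}⁺ = {BatchNo, InspectorID, Material, OperatorID, PartNo, PlantID, Weight} covers every attribute.
{BatchNo, InspectorID, PlantID, Weight} is a candidate key since {BatchNo, InspectorID, PlantID, Weight}⁺ = {BatchNo, InspectorID, Material, OperatorID, PartNo, PlantID, Weight} covers every attribute.
Any other superkey properly contains one of these, so there are no further candidate keys.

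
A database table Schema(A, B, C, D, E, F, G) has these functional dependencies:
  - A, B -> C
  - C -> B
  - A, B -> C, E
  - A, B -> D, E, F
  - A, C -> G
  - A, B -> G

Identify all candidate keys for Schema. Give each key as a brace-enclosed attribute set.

{A} never appears on the right of any FD, so every key must include it.
{A, B}⁺ = {A, B, C, D, E, F, G} — all of the relation — so {A, B} is a candidate key.
{A, C}⁺ = {A, B, C, D, E, F, G} — all of the relation — so {A, C} is a candidate key.
Any other superkey properly contains one of these, so there are no further candidate keys.

{A, B}, {A, C}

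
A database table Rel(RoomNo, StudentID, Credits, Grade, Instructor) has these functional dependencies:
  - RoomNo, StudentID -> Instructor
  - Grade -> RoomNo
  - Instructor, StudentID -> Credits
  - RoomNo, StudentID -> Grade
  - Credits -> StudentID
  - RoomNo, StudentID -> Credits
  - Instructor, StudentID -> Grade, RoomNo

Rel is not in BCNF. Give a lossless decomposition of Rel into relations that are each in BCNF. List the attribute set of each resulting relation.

Candidate keys of the original relation: {Credits, Grade}, {Credits, Instructor}, {Credits, RoomNo}, {Grade, StudentID}, {Instructor, StudentID}, {RoomNo, StudentID}.
{Credits, Grade, Instructor, RoomNo, StudentID}: {Grade} determines {Grade, RoomNo} here but is not a superkey — split on Grade -> RoomNo, giving {Grade, RoomNo} and {Credits, Grade, Instructor, StudentID}.
{Grade, RoomNo} is in BCNF.
{Credits, Grade, Instructor, StudentID}: {Credits} determines {Credits, StudentID} here but is not a superkey — split on Credits -> StudentID, giving {Credits, StudentID} and {Credits, Grade, Instructor}.
{Credits, StudentID} is in BCNF.
{Credits, Grade, Instructor} is in BCNF.

{Credits, Grade, Instructor}; {Credits, StudentID}; {Grade, RoomNo}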